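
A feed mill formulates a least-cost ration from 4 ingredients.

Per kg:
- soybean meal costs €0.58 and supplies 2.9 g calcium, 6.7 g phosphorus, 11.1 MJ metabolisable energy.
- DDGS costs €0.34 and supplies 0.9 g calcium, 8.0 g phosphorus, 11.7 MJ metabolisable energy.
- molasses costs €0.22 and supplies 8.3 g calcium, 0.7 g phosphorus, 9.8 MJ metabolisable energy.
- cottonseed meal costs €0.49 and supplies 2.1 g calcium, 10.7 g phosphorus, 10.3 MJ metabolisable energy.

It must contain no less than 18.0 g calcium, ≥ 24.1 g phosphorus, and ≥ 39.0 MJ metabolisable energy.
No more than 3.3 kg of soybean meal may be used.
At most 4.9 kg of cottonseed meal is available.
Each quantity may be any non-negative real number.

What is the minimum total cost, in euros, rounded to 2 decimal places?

Treat it as an LP. Let x1 = kg of soybean meal, x2 = kg of DDGS, x3 = kg of molasses, x4 = kg of cottonseed meal.
Minimize 0.58x1 + 0.34x2 + 0.22x3 + 0.49x4 subject to:
  2.9x1 + 0.9x2 + 8.3x3 + 2.1x4 ≥ 18   (calcium)
  6.7x1 + 8x2 + 0.7x3 + 10.7x4 ≥ 24.1   (phosphorus)
  11.1x1 + 11.7x2 + 9.8x3 + 10.3x4 ≥ 39   (metabolisable energy)
  x1 ≤ 3.3
  x4 ≤ 4.9
  x1, x2, x3, x4 ≥ 0.
The cheapest feasible vertex uses only DDGS, molasses; soybean meal, cottonseed meal are not used. The calcium and phosphorus requirements are met with equality.
Optimal quantities: DDGS = 2.85 kg, molasses = 1.86 kg.
Hence cost = 0.34·2.85 + 0.22·1.86 = €1.3782.

€1.38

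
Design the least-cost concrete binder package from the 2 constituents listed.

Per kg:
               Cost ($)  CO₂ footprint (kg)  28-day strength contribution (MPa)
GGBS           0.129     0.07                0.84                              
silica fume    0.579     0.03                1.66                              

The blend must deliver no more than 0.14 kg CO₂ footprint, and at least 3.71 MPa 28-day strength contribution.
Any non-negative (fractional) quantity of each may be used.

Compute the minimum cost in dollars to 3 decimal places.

Let x1 = kg of GGBS, x2 = kg of silica fume.
Minimise 0.129x1 + 0.579x2 with:
  0.07x1 + 0.03x2 ≤ 0.14   (CO₂ footprint)
  0.84x1 + 1.66x2 ≥ 3.71   (28-day strength contribution)
  x1, x2 ≥ 0.
Both inputs are positive at the optimum. The CO₂ footprint and 28-day strength contribution requirements are met with equality.
Optimal quantities: GGBS = 1.331 kg, silica fume = 1.562 kg.
Objective = 0.129·1.331 + 0.579·1.562 = 1.07610.

$1.076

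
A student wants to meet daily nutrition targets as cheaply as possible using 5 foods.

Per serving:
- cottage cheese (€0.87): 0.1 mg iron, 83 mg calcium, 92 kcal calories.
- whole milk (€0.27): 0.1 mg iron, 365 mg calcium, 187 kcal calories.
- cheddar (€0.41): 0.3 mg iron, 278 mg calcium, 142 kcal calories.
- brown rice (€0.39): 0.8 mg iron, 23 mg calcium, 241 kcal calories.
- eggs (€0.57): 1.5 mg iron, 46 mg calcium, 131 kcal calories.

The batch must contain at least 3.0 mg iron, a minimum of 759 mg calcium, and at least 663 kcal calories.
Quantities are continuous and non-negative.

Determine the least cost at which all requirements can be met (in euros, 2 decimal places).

€1.60

Let x1 = servings of cottage cheese, x2 = servings of whole milk, x3 = servings of cheddar, x4 = servings of brown rice, x5 = servings of eggs.
Minimise 0.87x1 + 0.27x2 + 0.41x3 + 0.39x4 + 0.57x5 with:
  0.1x1 + 0.1x2 + 0.3x3 + 0.8x4 + 1.5x5 ≥ 3   (iron)
  83x1 + 365x2 + 278x3 + 23x4 + 46x5 ≥ 759   (calcium)
  92x1 + 187x2 + 142x3 + 241x4 + 131x5 ≥ 663   (calories)
  x1, x2, x3, x4, x5 ≥ 0.
The cheapest feasible vertex uses only whole milk, brown rice, eggs; cottage cheese, cheddar are not used. There the iron, calcium, calories constraints are tight.
Optimal quantities: whole milk = 1.845 servings, brown rice = 0.4216 servings, eggs = 1.652 servings.
Total cost: 0.27·1.845 + 0.39·0.4216 + 0.57·1.652 = 1.6042.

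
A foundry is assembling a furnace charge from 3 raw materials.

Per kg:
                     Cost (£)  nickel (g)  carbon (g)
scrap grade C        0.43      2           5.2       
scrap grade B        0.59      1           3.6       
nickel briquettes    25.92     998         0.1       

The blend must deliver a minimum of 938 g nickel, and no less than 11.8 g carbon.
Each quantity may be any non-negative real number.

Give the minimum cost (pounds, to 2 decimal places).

£25.21

Let x1 = kg of scrap grade C, x2 = kg of scrap grade B, x3 = kg of nickel briquettes.
Minimise 0.43x1 + 0.59x2 + 25.92x3 subject to:
  2x1 + 1x2 + 998x3 ≥ 938   (nickel)
  5.2x1 + 3.6x2 + 0.1x3 ≥ 11.8   (carbon)
  x1, x2, x3 ≥ 0.
The minimum-cost mix takes nothing from scrap grade B — only scrap grade C, nickel briquettes. There the nickel and carbon constraints are tight.
Solving gives x1 = 2.251, x3 = 0.9354.
Total cost: 0.43·2.251 + 25.92·0.9354 = 25.2135.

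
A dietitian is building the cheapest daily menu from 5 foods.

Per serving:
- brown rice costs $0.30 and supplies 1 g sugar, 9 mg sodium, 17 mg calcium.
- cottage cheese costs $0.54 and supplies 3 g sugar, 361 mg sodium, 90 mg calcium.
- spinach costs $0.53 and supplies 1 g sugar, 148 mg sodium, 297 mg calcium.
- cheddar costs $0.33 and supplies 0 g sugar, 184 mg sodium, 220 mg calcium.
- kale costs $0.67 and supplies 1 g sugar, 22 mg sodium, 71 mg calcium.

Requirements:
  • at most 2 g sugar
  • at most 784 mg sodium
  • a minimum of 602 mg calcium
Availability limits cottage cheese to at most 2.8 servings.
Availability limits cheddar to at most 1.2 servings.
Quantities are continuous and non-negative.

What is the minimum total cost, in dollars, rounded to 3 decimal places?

This is a linear program. Let x1 = servings of brown rice, x2 = servings of cottage cheese, x3 = servings of spinach, x4 = servings of cheddar, x5 = servings of kale.
Minimize 0.3x1 + 0.54x2 + 0.53x3 + 0.33x4 + 0.67x5 subject to:
  1x1 + 3x2 + 1x3 + 1x5 ≤ 2   (sugar)
  9x1 + 361x2 + 148x3 + 184x4 + 22x5 ≤ 784   (sodium)
  17x1 + 90x2 + 297x3 + 220x4 + 71x5 ≥ 602   (calcium)
  x2 ≤ 2.8
  x4 ≤ 1.2
  x1, x2, x3, x4, x5 ≥ 0.
At the optimum only spinach, cheddar are positive (brown rice, cottage cheese, kale = 0). The calcium and the cheddar cap requirements are met with equality.
So spinach = 1.138 servings, cheddar = 1.2 servings.
Cost = 0.53·1.138 + 0.33·1.2 = 0.99914.

$0.999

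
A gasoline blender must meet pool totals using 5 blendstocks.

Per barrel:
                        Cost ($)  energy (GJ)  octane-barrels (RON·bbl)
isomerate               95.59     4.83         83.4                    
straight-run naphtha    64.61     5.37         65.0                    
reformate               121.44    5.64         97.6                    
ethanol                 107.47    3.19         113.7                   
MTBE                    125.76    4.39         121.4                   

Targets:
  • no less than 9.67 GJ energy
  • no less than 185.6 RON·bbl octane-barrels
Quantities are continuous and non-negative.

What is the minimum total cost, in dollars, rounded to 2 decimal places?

Let x1 = barrels of isomerate, x2 = barrels of straight-run naphtha, x3 = barrels of reformate, x4 = barrels of ethanol, x5 = barrels of MTBE.
Minimize 95.59x1 + 64.61x2 + 121.44x3 + 107.47x4 + 125.76x5 subject to:
  4.83x1 + 5.37x2 + 5.64x3 + 3.19x4 + 4.39x5 ≥ 9.67   (energy)
  83.4x1 + 65x2 + 97.6x3 + 113.7x4 + 121.4x5 ≥ 185.6   (octane-barrels)
  x1, x2, x3, x4, x5 ≥ 0.
At the optimum only straight-run naphtha, ethanol are positive (isomerate, reformate, MTBE = 0). Binding constraints: energy and octane-barrels.
Solving gives x2 = 1.2584, x4 = 0.91296.
Objective = 64.61·1.2584 + 107.47·0.91296 = 179.4210.

$179.42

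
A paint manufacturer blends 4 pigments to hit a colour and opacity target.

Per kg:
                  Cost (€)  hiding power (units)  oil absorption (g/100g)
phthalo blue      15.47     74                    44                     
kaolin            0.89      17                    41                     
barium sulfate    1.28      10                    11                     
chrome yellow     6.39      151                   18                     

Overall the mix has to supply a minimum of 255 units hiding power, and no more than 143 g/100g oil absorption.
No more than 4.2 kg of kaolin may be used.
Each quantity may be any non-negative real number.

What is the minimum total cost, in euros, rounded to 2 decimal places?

€10.79

Let x1 = kg of phthalo blue, x2 = kg of kaolin, x3 = kg of barium sulfate, x4 = kg of chrome yellow.
Minimize 15.47x1 + 0.89x2 + 1.28x3 + 6.39x4 subject to:
  74x1 + 17x2 + 10x3 + 151x4 ≥ 255   (hiding power)
  44x1 + 41x2 + 11x3 + 18x4 ≤ 143   (oil absorption)
  x2 ≤ 4.2
  x1, x2, x3, x4 ≥ 0.
The minimum-cost mix takes nothing from phthalo blue, kaolin, barium sulfate — only chrome yellow. Binding constraint: hiding power.
So chrome yellow = 1.689 kg.
Hence cost = 6.39·1.689 = €10.7927.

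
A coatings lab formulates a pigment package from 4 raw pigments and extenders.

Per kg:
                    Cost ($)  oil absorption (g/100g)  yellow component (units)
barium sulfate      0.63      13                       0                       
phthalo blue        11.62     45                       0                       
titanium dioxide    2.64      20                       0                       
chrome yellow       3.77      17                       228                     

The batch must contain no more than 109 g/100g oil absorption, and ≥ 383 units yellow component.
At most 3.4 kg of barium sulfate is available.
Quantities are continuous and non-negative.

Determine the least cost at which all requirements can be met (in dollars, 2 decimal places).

$6.33

This is a linear program. Let x1 = kg of barium sulfate, x2 = kg of phthalo blue, x3 = kg of titanium dioxide, x4 = kg of chrome yellow.
min 0.63x1 + 11.62x2 + 2.64x3 + 3.77x4 with:
  13x1 + 45x2 + 20x3 + 17x4 ≤ 109   (oil absorption)
  228x4 ≥ 383   (yellow component)
  x1 ≤ 3.4
  x1, x2, x3, x4 ≥ 0.
The minimum-cost mix takes nothing from barium sulfate, phthalo blue, titanium dioxide — only chrome yellow. There the yellow component constraint is tight.
Optimal quantities: chrome yellow = 1.68 kg.
Total cost: 3.77·1.68 = 6.3336.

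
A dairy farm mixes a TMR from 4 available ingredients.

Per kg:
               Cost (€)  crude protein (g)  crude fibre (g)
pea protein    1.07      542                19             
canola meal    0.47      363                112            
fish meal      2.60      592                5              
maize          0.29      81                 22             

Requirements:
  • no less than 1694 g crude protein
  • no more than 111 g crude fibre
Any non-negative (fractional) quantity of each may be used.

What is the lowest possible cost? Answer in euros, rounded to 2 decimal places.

€3.22

This is a linear program. Let x1 = kg of pea protein, x2 = kg of canola meal, x3 = kg of fish meal, x4 = kg of maize.
Minimize 1.07x1 + 0.47x2 + 2.6x3 + 0.29x4 s.t.:
  542x1 + 363x2 + 592x3 + 81x4 ≥ 1694   (crude protein)
  19x1 + 112x2 + 5x3 + 22x4 ≤ 111   (crude fibre)
  x1, x2, x3, x4 ≥ 0.
The minimum-cost mix takes nothing from fish meal, maize — only pea protein, canola meal. There the crude protein and crude fibre constraints are tight.
Optimal quantities: pea protein = 2.777 kg, canola meal = 0.5199 kg.
Objective = 1.07·2.777 + 0.47·0.5199 = 3.2157.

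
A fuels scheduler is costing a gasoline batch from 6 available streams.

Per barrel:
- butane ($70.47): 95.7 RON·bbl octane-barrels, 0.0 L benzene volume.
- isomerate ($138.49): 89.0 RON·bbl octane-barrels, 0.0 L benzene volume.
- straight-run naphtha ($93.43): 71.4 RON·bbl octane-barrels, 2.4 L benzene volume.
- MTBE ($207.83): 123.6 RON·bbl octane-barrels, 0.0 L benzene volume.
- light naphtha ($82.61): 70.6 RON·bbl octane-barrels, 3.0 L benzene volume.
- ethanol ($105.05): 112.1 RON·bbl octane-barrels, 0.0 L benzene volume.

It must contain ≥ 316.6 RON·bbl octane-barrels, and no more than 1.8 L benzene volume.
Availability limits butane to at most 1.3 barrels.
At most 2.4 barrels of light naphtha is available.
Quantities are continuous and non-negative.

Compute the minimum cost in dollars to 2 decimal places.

$271.71

Treat it as an LP. Let x1 = barrels of butane, x2 = barrels of isomerate, x3 = barrels of straight-run naphtha, x4 = barrels of MTBE, x5 = barrels of light naphtha, x6 = barrels of ethanol.
min 70.47x1 + 138.49x2 + 93.43x3 + 207.83x4 + 82.61x5 + 105.05x6 subject to:
  95.7x1 + 89x2 + 71.4x3 + 123.6x4 + 70.6x5 + 112.1x6 ≥ 316.6   (octane-barrels)
  2.4x3 + 3x5 ≤ 1.8   (benzene volume)
  x1 ≤ 1.3
  x5 ≤ 2.4
  x1, x2, x3, x4, x5, x6 ≥ 0.
The optimal basis is {butane, ethanol}; isomerate, straight-run naphtha, MTBE, light naphtha drop out. The octane-barrels and the butane cap requirements are met with equality.
So butane = 1.3 barrels, ethanol = 1.71445 barrels.
Hence cost = 70.47·1.3 + 105.05·1.71445 = $271.7140.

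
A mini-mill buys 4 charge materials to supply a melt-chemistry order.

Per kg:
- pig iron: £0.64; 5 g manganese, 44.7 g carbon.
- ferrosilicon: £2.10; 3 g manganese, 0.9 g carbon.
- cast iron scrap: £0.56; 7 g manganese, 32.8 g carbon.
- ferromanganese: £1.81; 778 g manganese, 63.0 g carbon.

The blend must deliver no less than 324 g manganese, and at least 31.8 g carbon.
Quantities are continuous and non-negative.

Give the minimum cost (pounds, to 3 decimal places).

Treat it as an LP. Let x1 = kg of pig iron, x2 = kg of ferrosilicon, x3 = kg of cast iron scrap, x4 = kg of ferromanganese.
Minimise 0.64x1 + 2.1x2 + 0.56x3 + 1.81x4 subject to:
  5x1 + 3x2 + 7x3 + 778x4 ≥ 324   (manganese)
  44.7x1 + 0.9x2 + 32.8x3 + 63x4 ≥ 31.8   (carbon)
  x1, x2, x3, x4 ≥ 0.
At the optimum only pig iron, ferromanganese are positive (ferrosilicon, cast iron scrap = 0). Binding constraints: manganese and carbon.
So pig iron = 0.1256 kg, ferromanganese = 0.4156 kg.
Objective = 0.64·0.1256 + 1.81·0.4156 = 0.83262.

£0.833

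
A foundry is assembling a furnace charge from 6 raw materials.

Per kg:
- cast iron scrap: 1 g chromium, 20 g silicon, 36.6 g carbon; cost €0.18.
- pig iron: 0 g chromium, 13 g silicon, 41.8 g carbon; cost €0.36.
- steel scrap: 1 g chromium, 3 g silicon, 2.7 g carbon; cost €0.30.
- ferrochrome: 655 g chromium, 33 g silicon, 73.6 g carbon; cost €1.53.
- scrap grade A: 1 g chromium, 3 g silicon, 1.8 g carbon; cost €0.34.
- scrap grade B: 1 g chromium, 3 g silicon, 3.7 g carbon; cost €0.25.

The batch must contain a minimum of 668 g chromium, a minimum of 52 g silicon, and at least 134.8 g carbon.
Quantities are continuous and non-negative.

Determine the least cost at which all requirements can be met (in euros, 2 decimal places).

Let x1 = kg of cast iron scrap, x2 = kg of pig iron, x3 = kg of steel scrap, x4 = kg of ferrochrome, x5 = kg of scrap grade A, x6 = kg of scrap grade B.
Minimize 0.18x1 + 0.36x2 + 0.3x3 + 1.53x4 + 0.34x5 + 0.25x6 s.t.:
  1x1 + 1x3 + 655x4 + 1x5 + 1x6 ≥ 668   (chromium)
  20x1 + 13x2 + 3x3 + 33x4 + 3x5 + 3x6 ≥ 52   (silicon)
  36.6x1 + 41.8x2 + 2.7x3 + 73.6x4 + 1.8x5 + 3.7x6 ≥ 134.8   (carbon)
  x1, x2, x3, x4, x5, x6 ≥ 0.
At the optimum only cast iron scrap, ferrochrome are positive (pig iron, steel scrap, scrap grade A, scrap grade B = 0). The chromium and carbon requirements are met with equality.
So cast iron scrap = 1.637 kg, ferrochrome = 1.017 kg.
Total cost: 0.18·1.637 + 1.53·1.017 = 1.8507.

€1.85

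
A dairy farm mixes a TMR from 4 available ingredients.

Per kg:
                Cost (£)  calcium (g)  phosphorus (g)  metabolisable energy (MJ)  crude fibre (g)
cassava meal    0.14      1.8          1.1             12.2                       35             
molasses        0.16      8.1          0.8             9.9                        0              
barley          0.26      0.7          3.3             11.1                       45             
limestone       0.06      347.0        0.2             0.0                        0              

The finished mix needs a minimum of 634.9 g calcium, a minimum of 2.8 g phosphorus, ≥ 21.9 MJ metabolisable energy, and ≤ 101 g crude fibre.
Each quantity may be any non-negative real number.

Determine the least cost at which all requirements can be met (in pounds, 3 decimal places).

This is a linear program. Let x1 = kg of cassava meal, x2 = kg of molasses, x3 = kg of barley, x4 = kg of limestone.
Minimize 0.14x1 + 0.16x2 + 0.26x3 + 0.06x4 with:
  1.8x1 + 8.1x2 + 0.7x3 + 347x4 ≥ 634.9   (calcium)
  1.1x1 + 0.8x2 + 3.3x3 + 0.2x4 ≥ 2.8   (phosphorus)
  12.2x1 + 9.9x2 + 11.1x3 ≥ 21.9   (metabolisable energy)
  35x1 + 45x3 ≤ 101   (crude fibre)
  x1, x2, x3, x4 ≥ 0.
The cheapest feasible vertex uses only cassava meal, barley, limestone; molasses is not used. Binding constraints: calcium, phosphorus, metabolisable energy.
Optimal quantities: cassava meal = 1.613 kg, barley = 0.2006 kg, limestone = 1.821 kg.
Cost = 0.14·1.613 + 0.26·0.2006 + 0.06·1.821 = 0.38724.

£0.387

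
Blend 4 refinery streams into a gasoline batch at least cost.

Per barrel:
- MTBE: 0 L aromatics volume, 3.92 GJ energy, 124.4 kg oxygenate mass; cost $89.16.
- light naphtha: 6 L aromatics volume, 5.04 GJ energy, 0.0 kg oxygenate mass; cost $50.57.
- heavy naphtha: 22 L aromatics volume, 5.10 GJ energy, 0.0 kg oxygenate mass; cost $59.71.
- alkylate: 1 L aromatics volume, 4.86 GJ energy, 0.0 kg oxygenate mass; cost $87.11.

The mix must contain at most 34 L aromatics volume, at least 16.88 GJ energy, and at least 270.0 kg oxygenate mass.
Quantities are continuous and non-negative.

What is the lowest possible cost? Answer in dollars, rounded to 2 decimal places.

$277.52

Let x1 = barrels of MTBE, x2 = barrels of light naphtha, x3 = barrels of heavy naphtha, x4 = barrels of alkylate.
Minimize 89.16x1 + 50.57x2 + 59.71x3 + 87.11x4 s.t.:
  6x2 + 22x3 + 1x4 ≤ 34   (aromatics volume)
  3.92x1 + 5.04x2 + 5.1x3 + 4.86x4 ≥ 16.88   (energy)
  124.4x1 ≥ 270   (oxygenate mass)
  x1, x2, x3, x4 ≥ 0.
At the optimum only MTBE, light naphtha are positive (heavy naphtha, alkylate = 0). The energy and oxygenate mass requirements are met with equality.
That vertex is x1 = 2.17042, x2 = 1.6611.
Objective = 89.16·2.17042 + 50.57·1.6611 = 277.5165.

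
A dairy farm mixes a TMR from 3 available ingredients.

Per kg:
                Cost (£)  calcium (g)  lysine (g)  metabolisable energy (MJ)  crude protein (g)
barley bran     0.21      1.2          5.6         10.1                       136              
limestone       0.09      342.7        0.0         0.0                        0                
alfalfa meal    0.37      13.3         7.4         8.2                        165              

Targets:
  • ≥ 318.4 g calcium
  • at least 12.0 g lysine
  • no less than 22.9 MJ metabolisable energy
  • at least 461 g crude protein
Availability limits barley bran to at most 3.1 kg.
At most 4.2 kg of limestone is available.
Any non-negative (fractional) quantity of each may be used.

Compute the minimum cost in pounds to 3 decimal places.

£0.821

Let x1 = kg of barley bran, x2 = kg of limestone, x3 = kg of alfalfa meal.
Minimize 0.21x1 + 0.09x2 + 0.37x3 s.t.:
  1.2x1 + 342.7x2 + 13.3x3 ≥ 318.4   (calcium)
  5.6x1 + 7.4x3 ≥ 12   (lysine)
  10.1x1 + 8.2x3 ≥ 22.9   (metabolisable energy)
  136x1 + 165x3 ≥ 461   (crude protein)
  x1 ≤ 3.1
  x2 ≤ 4.2
  x1, x2, x3 ≥ 0.
The optimal mix uses every input. There the calcium, crude protein, the barley bran cap constraints are tight.
Solving gives x1 = 3.1, x2 = 0.909, x3 = 0.2388.
Total cost: 0.21·3.1 + 0.09·0.909 + 0.37·0.2388 = 0.82117.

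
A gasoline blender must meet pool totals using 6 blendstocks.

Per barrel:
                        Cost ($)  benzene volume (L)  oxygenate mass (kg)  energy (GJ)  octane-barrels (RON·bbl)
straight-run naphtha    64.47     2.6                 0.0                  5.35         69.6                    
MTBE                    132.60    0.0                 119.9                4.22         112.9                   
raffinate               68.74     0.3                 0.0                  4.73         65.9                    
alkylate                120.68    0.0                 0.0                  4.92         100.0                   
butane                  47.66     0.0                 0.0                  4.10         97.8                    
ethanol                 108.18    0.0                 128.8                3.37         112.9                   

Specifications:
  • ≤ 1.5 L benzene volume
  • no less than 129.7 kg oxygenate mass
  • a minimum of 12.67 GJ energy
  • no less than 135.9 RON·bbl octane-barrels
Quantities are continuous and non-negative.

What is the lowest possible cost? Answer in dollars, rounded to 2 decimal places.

$216.77

Let x1 = barrels of straight-run naphtha, x2 = barrels of MTBE, x3 = barrels of raffinate, x4 = barrels of alkylate, x5 = barrels of butane, x6 = barrels of ethanol.
Minimize 64.47x1 + 132.6x2 + 68.74x3 + 120.68x4 + 47.66x5 + 108.18x6 subject to:
  2.6x1 + 0.3x3 ≤ 1.5   (benzene volume)
  119.9x2 + 128.8x6 ≥ 129.7   (oxygenate mass)
  5.35x1 + 4.22x2 + 4.73x3 + 4.92x4 + 4.1x5 + 3.37x6 ≥ 12.67   (energy)
  69.6x1 + 112.9x2 + 65.9x3 + 100x4 + 97.8x5 + 112.9x6 ≥ 135.9   (octane-barrels)
  x1, x2, x3, x4, x5, x6 ≥ 0.
The optimal basis is {butane, ethanol}; straight-run naphtha, MTBE, raffinate, alkylate drop out. There the oxygenate mass and energy constraints are tight.
That vertex is x5 = 2.2625, x6 = 1.007.
Cost = 47.66·2.2625 + 108.18·1.007 = 216.7680.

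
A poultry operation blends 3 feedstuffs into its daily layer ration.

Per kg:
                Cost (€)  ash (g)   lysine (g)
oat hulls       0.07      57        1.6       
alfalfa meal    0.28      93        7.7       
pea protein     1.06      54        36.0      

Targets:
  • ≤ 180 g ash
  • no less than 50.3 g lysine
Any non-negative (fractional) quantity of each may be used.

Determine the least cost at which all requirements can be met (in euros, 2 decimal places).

€1.48

Let x1 = kg of oat hulls, x2 = kg of alfalfa meal, x3 = kg of pea protein.
min 0.07x1 + 0.28x2 + 1.06x3 subject to:
  57x1 + 93x2 + 54x3 ≤ 180   (ash)
  1.6x1 + 7.7x2 + 36x3 ≥ 50.3   (lysine)
  x1, x2, x3 ≥ 0.
The cheapest feasible vertex uses only pea protein; oat hulls, alfalfa meal are not used. The lysine requirement is met with equality.
So pea protein = 1.397 kg.
Objective = 1.06·1.397 = 1.4808.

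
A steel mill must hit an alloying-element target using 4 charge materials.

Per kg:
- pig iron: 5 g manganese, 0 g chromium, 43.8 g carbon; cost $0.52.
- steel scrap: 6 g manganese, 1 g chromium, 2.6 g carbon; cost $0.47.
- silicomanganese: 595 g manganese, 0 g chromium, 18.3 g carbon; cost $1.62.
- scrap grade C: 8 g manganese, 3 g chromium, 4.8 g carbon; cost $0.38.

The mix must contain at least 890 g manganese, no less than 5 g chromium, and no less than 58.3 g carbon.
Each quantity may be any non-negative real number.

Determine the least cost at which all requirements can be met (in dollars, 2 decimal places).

$3.29

This is a linear program. Let x1 = kg of pig iron, x2 = kg of steel scrap, x3 = kg of silicomanganese, x4 = kg of scrap grade C.
min 0.52x1 + 0.47x2 + 1.62x3 + 0.38x4 with:
  5x1 + 6x2 + 595x3 + 8x4 ≥ 890   (manganese)
  1x2 + 3x4 ≥ 5   (chromium)
  43.8x1 + 2.6x2 + 18.3x3 + 4.8x4 ≥ 58.3   (carbon)
  x1, x2, x3, x4 ≥ 0.
The optimal basis is {pig iron, silicomanganese, scrap grade C}; steel scrap drops out. Binding constraints: manganese, chromium, carbon.
Optimal quantities: pig iron = 0.5347 kg, silicomanganese = 1.469 kg, scrap grade C = 1.667 kg.
Cost = 0.52·0.5347 + 1.62·1.469 + 0.38·1.667 = 3.2913.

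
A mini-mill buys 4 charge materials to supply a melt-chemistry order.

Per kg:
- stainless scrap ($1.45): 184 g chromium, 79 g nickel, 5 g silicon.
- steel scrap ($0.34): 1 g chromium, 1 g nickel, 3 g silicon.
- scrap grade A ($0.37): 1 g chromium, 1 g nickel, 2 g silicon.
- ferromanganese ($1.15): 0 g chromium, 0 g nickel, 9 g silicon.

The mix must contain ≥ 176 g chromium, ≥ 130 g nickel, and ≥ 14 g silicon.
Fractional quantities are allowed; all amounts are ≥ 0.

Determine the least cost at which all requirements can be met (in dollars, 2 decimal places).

$3.02

Let x1 = kg of stainless scrap, x2 = kg of steel scrap, x3 = kg of scrap grade A, x4 = kg of ferromanganese.
min 1.45x1 + 0.34x2 + 0.37x3 + 1.15x4 subject to:
  184x1 + 1x2 + 1x3 ≥ 176   (chromium)
  79x1 + 1x2 + 1x3 ≥ 130   (nickel)
  5x1 + 3x2 + 2x3 + 9x4 ≥ 14   (silicon)
  x1, x2, x3, x4 ≥ 0.
The minimum-cost mix takes nothing from scrap grade A, ferromanganese — only stainless scrap, steel scrap. Binding constraints: nickel and silicon.
That vertex is x1 = 1.621, x2 = 1.966.
Total cost: 1.45·1.621 + 0.34·1.966 = 3.0189.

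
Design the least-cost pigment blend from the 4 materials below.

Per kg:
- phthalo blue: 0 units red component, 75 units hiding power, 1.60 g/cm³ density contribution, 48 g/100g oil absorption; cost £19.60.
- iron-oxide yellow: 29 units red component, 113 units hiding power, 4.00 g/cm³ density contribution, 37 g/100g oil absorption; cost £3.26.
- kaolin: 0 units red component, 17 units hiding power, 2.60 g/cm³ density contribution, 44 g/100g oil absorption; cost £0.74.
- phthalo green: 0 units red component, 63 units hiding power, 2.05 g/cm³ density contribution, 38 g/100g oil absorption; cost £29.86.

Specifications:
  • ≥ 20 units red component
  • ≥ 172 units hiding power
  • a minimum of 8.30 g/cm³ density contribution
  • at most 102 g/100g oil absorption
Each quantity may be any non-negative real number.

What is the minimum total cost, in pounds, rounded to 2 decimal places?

£5.24

Set it up as a linear program. Let x1 = kg of phthalo blue, x2 = kg of iron-oxide yellow, x3 = kg of kaolin, x4 = kg of phthalo green.
min 19.6x1 + 3.26x2 + 0.74x3 + 29.86x4 subject to:
  29x2 ≥ 20   (red component)
  75x1 + 113x2 + 17x3 + 63x4 ≥ 172   (hiding power)
  1.6x1 + 4x2 + 2.6x3 + 2.05x4 ≥ 8.3   (density contribution)
  48x1 + 37x2 + 44x3 + 38x4 ≤ 102   (oil absorption)
  x1, x2, x3, x4 ≥ 0.
The minimum-cost mix takes nothing from phthalo blue, phthalo green — only iron-oxide yellow, kaolin. The hiding power and density contribution requirements are met with equality.
Solving gives x2 = 1.356, x3 = 1.107.
Objective = 3.26·1.356 + 0.74·1.107 = 5.2397.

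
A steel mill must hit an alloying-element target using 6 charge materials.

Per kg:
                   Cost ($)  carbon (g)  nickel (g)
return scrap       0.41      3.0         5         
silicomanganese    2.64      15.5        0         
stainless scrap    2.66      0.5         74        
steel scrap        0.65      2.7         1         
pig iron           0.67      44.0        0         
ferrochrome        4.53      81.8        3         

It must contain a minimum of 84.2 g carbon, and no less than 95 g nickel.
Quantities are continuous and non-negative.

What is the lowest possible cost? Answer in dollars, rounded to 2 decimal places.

Treat it as an LP. Let x1 = kg of return scrap, x2 = kg of silicomanganese, x3 = kg of stainless scrap, x4 = kg of steel scrap, x5 = kg of pig iron, x6 = kg of ferrochrome.
Minimize 0.41x1 + 2.64x2 + 2.66x3 + 0.65x4 + 0.67x5 + 4.53x6 subject to:
  3x1 + 15.5x2 + 0.5x3 + 2.7x4 + 44x5 + 81.8x6 ≥ 84.2   (carbon)
  5x1 + 74x3 + 1x4 + 3x6 ≥ 95   (nickel)
  x1, x2, x3, x4, x5, x6 ≥ 0.
At the optimum only stainless scrap, pig iron are positive (return scrap, silicomanganese, steel scrap, ferrochrome = 0). The carbon and nickel requirements are met with equality.
That vertex is x3 = 1.284, x5 = 1.899.
Total cost: 2.66·1.284 + 0.67·1.899 = 4.6878.

$4.69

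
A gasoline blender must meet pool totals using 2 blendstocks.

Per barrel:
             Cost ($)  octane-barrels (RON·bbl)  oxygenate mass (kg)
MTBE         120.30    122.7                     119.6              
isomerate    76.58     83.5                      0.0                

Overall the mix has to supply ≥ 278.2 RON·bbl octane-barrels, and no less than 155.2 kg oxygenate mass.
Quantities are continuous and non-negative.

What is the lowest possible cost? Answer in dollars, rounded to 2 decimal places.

Let x1 = barrels of MTBE, x2 = barrels of isomerate.
min 120.3x1 + 76.58x2 with:
  122.7x1 + 83.5x2 ≥ 278.2   (octane-barrels)
  119.6x1 ≥ 155.2   (oxygenate mass)
  x1, x2 ≥ 0.
Both inputs are positive at the optimum. Binding constraints: octane-barrels and oxygenate mass.
Solving gives x1 = 1.2977, x2 = 1.4249.
Cost = 120.3·1.2977 + 76.58·1.4249 = 265.2322.

$265.23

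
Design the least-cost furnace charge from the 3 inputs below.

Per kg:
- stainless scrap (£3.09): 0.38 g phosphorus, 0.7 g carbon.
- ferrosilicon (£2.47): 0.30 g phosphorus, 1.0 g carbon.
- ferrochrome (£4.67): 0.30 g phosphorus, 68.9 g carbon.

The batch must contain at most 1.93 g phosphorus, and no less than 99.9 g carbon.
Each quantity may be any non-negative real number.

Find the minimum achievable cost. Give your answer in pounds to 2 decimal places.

Treat it as an LP. Let x1 = kg of stainless scrap, x2 = kg of ferrosilicon, x3 = kg of ferrochrome.
Minimize 3.09x1 + 2.47x2 + 4.67x3 s.t.:
  0.38x1 + 0.3x2 + 0.3x3 ≤ 1.93   (phosphorus)
  0.7x1 + 1x2 + 68.9x3 ≥ 99.9   (carbon)
  x1, x2, x3 ≥ 0.
The minimum-cost mix takes nothing from stainless scrap, ferrosilicon — only ferrochrome. Binding constraint: carbon.
Solving gives x3 = 1.45.
Total cost: 4.67·1.45 = 6.7715.

£6.77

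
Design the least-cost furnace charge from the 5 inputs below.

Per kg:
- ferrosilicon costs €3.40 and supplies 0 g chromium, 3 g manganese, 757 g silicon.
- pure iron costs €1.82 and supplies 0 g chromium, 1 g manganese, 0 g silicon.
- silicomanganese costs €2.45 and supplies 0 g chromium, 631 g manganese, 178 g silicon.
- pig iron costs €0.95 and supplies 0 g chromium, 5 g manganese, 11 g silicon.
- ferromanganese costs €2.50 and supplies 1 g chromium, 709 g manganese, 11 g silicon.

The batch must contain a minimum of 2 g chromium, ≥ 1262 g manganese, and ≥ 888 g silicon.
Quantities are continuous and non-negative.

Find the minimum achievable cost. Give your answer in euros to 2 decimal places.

Let x1 = kg of ferrosilicon, x2 = kg of pure iron, x3 = kg of silicomanganese, x4 = kg of pig iron, x5 = kg of ferromanganese.
Minimize 3.4x1 + 1.82x2 + 2.45x3 + 0.95x4 + 2.5x5 subject to:
  1x5 ≥ 2   (chromium)
  3x1 + 1x2 + 631x3 + 5x4 + 709x5 ≥ 1262   (manganese)
  757x1 + 178x3 + 11x4 + 11x5 ≥ 888   (silicon)
  x1, x2, x3, x4, x5 ≥ 0.
The cheapest feasible vertex uses only ferrosilicon, ferromanganese; pure iron, silicomanganese, pig iron are not used. The chromium and silicon requirements are met with equality.
Solving gives x1 = 1.144, x5 = 2.
Total cost: 3.4·1.144 + 2.5·2 = 8.8896.

€8.89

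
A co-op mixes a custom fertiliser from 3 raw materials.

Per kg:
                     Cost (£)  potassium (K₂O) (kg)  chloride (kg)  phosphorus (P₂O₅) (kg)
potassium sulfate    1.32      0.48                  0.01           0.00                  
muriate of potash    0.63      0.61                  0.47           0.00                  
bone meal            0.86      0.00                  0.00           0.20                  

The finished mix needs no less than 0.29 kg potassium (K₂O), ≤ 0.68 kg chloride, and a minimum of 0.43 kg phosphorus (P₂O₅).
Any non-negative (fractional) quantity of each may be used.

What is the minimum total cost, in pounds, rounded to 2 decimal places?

Set it up as a linear program. Let x1 = kg of potassium sulfate, x2 = kg of muriate of potash, x3 = kg of bone meal.
Minimize 1.32x1 + 0.63x2 + 0.86x3 s.t.:
  0.48x1 + 0.61x2 ≥ 0.29   (potassium (K₂O))
  0.01x1 + 0.47x2 ≤ 0.68   (chloride)
  0.2x3 ≥ 0.43   (phosphorus (P₂O₅))
  x1, x2, x3 ≥ 0.
The cheapest feasible vertex uses only muriate of potash, bone meal; potassium sulfate is not used. Binding constraints: potassium (K₂O) and phosphorus (P₂O₅).
So muriate of potash = 0.4754 kg, bone meal = 2.15 kg.
Cost = 0.63·0.4754 + 0.86·2.15 = 2.1485.

£2.15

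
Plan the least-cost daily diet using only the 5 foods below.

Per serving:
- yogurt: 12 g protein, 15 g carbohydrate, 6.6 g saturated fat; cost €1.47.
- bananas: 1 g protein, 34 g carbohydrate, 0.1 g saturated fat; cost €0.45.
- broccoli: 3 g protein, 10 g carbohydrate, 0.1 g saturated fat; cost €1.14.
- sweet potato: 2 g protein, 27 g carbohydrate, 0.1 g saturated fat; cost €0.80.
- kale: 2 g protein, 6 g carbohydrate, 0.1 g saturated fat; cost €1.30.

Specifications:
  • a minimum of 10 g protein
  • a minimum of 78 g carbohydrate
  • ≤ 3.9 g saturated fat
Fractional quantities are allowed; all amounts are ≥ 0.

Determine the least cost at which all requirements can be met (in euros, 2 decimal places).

Set it up as a linear program. Let x1 = servings of yogurt, x2 = servings of bananas, x3 = servings of broccoli, x4 = servings of sweet potato, x5 = servings of kale.
Minimize 1.47x1 + 0.45x2 + 1.14x3 + 0.8x4 + 1.3x5 with:
  12x1 + 1x2 + 3x3 + 2x4 + 2x5 ≥ 10   (protein)
  15x1 + 34x2 + 10x3 + 27x4 + 6x5 ≥ 78   (carbohydrate)
  6.6x1 + 0.1x2 + 0.1x3 + 0.1x4 + 0.1x5 ≤ 3.9   (saturated fat)
  x1, x2, x3, x4, x5 ≥ 0.
The cheapest feasible vertex uses only yogurt, bananas, sweet potato; broccoli, kale are not used. Binding constraints: protein, carbohydrate, saturated fat.
So yogurt = 0.5566 servings, bananas = 1.211 servings, sweet potato = 1.055 servings.
Hence cost = 1.47·0.5566 + 0.45·1.211 + 0.8·1.055 = €2.2072.

€2.21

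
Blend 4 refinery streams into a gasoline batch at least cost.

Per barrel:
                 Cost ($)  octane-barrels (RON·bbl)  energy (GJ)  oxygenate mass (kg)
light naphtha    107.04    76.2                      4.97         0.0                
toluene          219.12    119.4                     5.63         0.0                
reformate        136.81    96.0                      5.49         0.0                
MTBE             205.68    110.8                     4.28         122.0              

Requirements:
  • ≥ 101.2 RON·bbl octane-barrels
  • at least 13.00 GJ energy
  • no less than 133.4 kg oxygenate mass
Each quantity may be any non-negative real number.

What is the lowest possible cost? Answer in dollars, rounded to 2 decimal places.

$404.09

Treat it as an LP. Let x1 = barrels of light naphtha, x2 = barrels of toluene, x3 = barrels of reformate, x4 = barrels of MTBE.
Minimise 107.04x1 + 219.12x2 + 136.81x3 + 205.68x4 subject to:
  76.2x1 + 119.4x2 + 96x3 + 110.8x4 ≥ 101.2   (octane-barrels)
  4.97x1 + 5.63x2 + 5.49x3 + 4.28x4 ≥ 13   (energy)
  122x4 ≥ 133.4   (oxygenate mass)
  x1, x2, x3, x4 ≥ 0.
At the optimum only light naphtha, MTBE are positive (toluene, reformate = 0). The energy and oxygenate mass requirements are met with equality.
So light naphtha = 1.6741 barrels, MTBE = 1.0934 barrels.
Objective = 107.04·1.6741 + 205.68·1.0934 = 404.0862.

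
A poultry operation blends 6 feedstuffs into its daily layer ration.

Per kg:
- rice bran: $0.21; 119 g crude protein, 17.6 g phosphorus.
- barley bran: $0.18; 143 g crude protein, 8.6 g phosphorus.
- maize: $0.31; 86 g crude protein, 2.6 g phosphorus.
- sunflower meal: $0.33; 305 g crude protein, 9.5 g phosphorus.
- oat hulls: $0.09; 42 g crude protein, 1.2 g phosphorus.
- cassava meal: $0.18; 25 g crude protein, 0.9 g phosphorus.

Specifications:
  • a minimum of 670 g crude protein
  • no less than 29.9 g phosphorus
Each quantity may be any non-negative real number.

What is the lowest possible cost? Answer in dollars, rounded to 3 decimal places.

Let x1 = kg of rice bran, x2 = kg of barley bran, x3 = kg of maize, x4 = kg of sunflower meal, x5 = kg of oat hulls, x6 = kg of cassava meal.
Minimise 0.21x1 + 0.18x2 + 0.31x3 + 0.33x4 + 0.09x5 + 0.18x6 s.t.:
  119x1 + 143x2 + 86x3 + 305x4 + 42x5 + 25x6 ≥ 670   (crude protein)
  17.6x1 + 8.6x2 + 2.6x3 + 9.5x4 + 1.2x5 + 0.9x6 ≥ 29.9   (phosphorus)
  x1, x2, x3, x4, x5, x6 ≥ 0.
The optimal basis is {rice bran, sunflower meal}; barley bran, maize, oat hulls, cassava meal drop out. Binding constraints: crude protein and phosphorus.
Solving gives x1 = 0.65, x4 = 1.943.
Objective = 0.21·0.65 + 0.33·1.943 = 0.77769.

$0.778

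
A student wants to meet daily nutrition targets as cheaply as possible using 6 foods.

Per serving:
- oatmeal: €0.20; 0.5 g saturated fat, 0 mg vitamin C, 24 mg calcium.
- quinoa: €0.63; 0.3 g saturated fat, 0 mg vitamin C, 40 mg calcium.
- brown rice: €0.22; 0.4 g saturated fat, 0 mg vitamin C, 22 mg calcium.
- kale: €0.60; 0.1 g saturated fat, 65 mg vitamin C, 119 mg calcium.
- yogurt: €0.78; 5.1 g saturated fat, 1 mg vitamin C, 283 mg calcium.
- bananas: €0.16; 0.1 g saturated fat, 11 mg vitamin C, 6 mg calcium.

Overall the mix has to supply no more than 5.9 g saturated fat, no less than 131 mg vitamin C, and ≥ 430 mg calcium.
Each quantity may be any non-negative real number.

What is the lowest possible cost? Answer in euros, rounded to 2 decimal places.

€1.73

Set it up as a linear program. Let x1 = servings of oatmeal, x2 = servings of quinoa, x3 = servings of brown rice, x4 = servings of kale, x5 = servings of yogurt, x6 = servings of bananas.
min 0.2x1 + 0.63x2 + 0.22x3 + 0.6x4 + 0.78x5 + 0.16x6 subject to:
  0.5x1 + 0.3x2 + 0.4x3 + 0.1x4 + 5.1x5 + 0.1x6 ≤ 5.9   (saturated fat)
  65x4 + 1x5 + 11x6 ≥ 131   (vitamin C)
  24x1 + 40x2 + 22x3 + 119x4 + 283x5 + 6x6 ≥ 430   (calcium)
  x1, x2, x3, x4, x5, x6 ≥ 0.
The optimal basis is {kale, yogurt}; oatmeal, quinoa, brown rice, bananas drop out. The vitamin C and calcium requirements are met with equality.
So kale = 2.005 servings, yogurt = 0.6764 servings.
Hence cost = 0.6·2.005 + 0.78·0.6764 = €1.7306.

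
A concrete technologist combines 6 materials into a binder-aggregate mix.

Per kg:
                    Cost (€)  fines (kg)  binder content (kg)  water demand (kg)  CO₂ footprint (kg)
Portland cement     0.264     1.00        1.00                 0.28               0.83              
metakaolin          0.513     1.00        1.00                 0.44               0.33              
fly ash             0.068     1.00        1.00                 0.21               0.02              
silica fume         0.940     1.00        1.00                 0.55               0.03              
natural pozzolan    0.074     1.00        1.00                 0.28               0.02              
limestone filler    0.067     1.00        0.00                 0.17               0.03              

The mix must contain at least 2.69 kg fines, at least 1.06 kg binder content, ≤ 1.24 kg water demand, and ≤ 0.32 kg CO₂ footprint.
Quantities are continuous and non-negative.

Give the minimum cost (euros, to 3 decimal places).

This is a linear program. Let x1 = kg of Portland cement, x2 = kg of metakaolin, x3 = kg of fly ash, x4 = kg of silica fume, x5 = kg of natural pozzolan, x6 = kg of limestone filler.
Minimise 0.264x1 + 0.513x2 + 0.068x3 + 0.94x4 + 0.074x5 + 0.067x6 s.t.:
  1x1 + 1x2 + 1x3 + 1x4 + 1x5 + 1x6 ≥ 2.69   (fines)
  1x1 + 1x2 + 1x3 + 1x4 + 1x5 ≥ 1.06   (binder content)
  0.28x1 + 0.44x2 + 0.21x3 + 0.55x4 + 0.28x5 + 0.17x6 ≤ 1.24   (water demand)
  0.83x1 + 0.33x2 + 0.02x3 + 0.03x4 + 0.02x5 + 0.03x6 ≤ 0.32   (CO₂ footprint)
  x1, x2, x3, x4, x5, x6 ≥ 0.
The cheapest feasible vertex uses only fly ash, limestone filler; Portland cement, metakaolin, silica fume, natural pozzolan are not used. There the fines and binder content constraints are tight.
So fly ash = 1.06 kg, limestone filler = 1.63 kg.
Hence cost = 0.068·1.06 + 0.067·1.63 = €0.18129.

€0.181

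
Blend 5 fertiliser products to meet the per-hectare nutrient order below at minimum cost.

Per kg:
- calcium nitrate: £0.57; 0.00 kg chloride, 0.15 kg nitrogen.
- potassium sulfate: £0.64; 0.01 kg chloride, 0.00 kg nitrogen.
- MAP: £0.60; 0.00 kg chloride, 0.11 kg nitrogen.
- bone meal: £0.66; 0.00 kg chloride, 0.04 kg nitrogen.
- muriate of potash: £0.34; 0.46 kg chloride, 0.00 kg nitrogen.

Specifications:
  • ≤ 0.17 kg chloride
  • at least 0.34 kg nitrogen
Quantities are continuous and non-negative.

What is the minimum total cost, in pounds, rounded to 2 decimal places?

£1.29

Set it up as a linear program. Let x1 = kg of calcium nitrate, x2 = kg of potassium sulfate, x3 = kg of MAP, x4 = kg of bone meal, x5 = kg of muriate of potash.
min 0.57x1 + 0.64x2 + 0.6x3 + 0.66x4 + 0.34x5 subject to:
  0.01x2 + 0.46x5 ≤ 0.17   (chloride)
  0.15x1 + 0.11x3 + 0.04x4 ≥ 0.34   (nitrogen)
  x1, x2, x3, x4, x5 ≥ 0.
The cheapest feasible vertex uses only calcium nitrate; potassium sulfate, MAP, bone meal, muriate of potash are not used. The nitrogen requirement is met with equality.
Optimal quantities: calcium nitrate = 2.267 kg.
Cost = 0.57·2.267 = 1.2922.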